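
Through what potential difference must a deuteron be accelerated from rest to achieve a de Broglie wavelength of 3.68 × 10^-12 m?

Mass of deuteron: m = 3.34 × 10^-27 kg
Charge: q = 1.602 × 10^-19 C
30.3 V

From λ = h/√(2mqV), we solve for V:

λ² = h²/(2mqV)
V = h²/(2mqλ²)
V = (6.626 × 10^-34 J·s)² / (2 × 3.34 × 10^-27 kg × 1.602 × 10^-19 C × (3.68 × 10^-12 m)²)
V = 30.3 V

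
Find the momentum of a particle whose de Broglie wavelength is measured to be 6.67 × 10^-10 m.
9.93 × 10^-25 kg·m/s

From the de Broglie relation λ = h/p, we solve for p:

p = h/λ
p = (6.626 × 10^-34 J·s) / (6.67 × 10^-10 m)
p = 9.93 × 10^-25 kg·m/s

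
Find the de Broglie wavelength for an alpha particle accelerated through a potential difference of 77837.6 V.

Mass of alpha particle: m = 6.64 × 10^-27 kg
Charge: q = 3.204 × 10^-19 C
3.64 × 10^-14 m

When a particle is accelerated through voltage V, it gains kinetic energy KE = qV.

The de Broglie wavelength is then λ = h/√(2mqV):

λ = h/√(2mqV)
λ = (6.626 × 10^-34 J·s) / √(2 × 6.64 × 10^-27 kg × 3.204 × 10^-19 C × 77837.6 V)
λ = 3.64 × 10^-14 m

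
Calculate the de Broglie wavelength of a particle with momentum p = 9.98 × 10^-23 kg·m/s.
6.64 × 10^-12 m

Using the de Broglie relation λ = h/p:

λ = h/p
λ = (6.626 × 10^-34 J·s) / (9.98 × 10^-23 kg·m/s)
λ = 6.64 × 10^-12 m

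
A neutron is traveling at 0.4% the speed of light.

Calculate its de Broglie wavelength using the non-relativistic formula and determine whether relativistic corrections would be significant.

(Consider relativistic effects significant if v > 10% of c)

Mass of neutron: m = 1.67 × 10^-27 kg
No, relativistic corrections are not needed.

Using the non-relativistic de Broglie formula λ = h/(mv):

v = 0.4% × c = 1.199 × 10^6 m/s

λ = h/(mv)
λ = (6.626 × 10^-34 J·s) / (1.67 × 10^-27 kg × 1.199 × 10^6 m/s)
λ = 3.31 × 10^-13 m

Since v = 0.4% of c < 10% of c, relativistic corrections are NOT significant and this non-relativistic result is a good approximation.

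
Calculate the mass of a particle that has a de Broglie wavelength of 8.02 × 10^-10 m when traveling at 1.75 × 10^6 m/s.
4.72 × 10^-31 kg

From the de Broglie relation λ = h/(mv), we solve for m:

m = h/(λv)
m = (6.626 × 10^-34 J·s) / (8.02 × 10^-10 m × 1.75 × 10^6 m/s)
m = 4.72 × 10^-31 kg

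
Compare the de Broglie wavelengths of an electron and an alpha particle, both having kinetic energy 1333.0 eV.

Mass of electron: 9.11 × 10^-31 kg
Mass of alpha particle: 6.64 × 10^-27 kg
The electron has the longer wavelength.

Using λ = h/√(2mKE):

For electron: λ₁ = h/√(2m₁KE) = 3.36 × 10^-11 m
For alpha particle: λ₂ = h/√(2m₂KE) = 3.93 × 10^-13 m

Since λ ∝ 1/√m at constant kinetic energy, the lighter particle has the longer wavelength.

The electron has the longer de Broglie wavelength.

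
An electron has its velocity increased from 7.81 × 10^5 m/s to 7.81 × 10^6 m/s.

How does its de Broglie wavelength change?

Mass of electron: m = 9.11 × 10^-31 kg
The wavelength decreases by a factor of 10.

Using λ = h/(mv):

Initial wavelength: λ₁ = h/(mv₁) = 9.31 × 10^-10 m
Final wavelength: λ₂ = h/(mv₂) = 9.31 × 10^-11 m

Since λ ∝ 1/v, when velocity increases by a factor of 10, the wavelength decreases by a factor of 10.

λ₂/λ₁ = v₁/v₂ = 1/10

The wavelength decreases by a factor of 10.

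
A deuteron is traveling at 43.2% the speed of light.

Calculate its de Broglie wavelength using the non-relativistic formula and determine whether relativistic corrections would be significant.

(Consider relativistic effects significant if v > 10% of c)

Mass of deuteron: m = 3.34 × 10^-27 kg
Yes, relativistic corrections are needed.

Using the non-relativistic de Broglie formula λ = h/(mv):

v = 43.2% × c = 1.295 × 10^8 m/s

λ = h/(mv)
λ = (6.626 × 10^-34 J·s) / (3.34 × 10^-27 kg × 1.295 × 10^8 m/s)
λ = 1.53 × 10^-15 m

Since v = 43.2% of c > 10% of c, relativistic corrections ARE significant and the actual wavelength would differ from this non-relativistic estimate.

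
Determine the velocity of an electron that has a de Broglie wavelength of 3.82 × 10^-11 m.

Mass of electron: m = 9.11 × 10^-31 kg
1.90 × 10^7 m/s

From the de Broglie relation λ = h/(mv), we solve for v:

v = h/(mλ)
v = (6.626 × 10^-34 J·s) / (9.11 × 10^-31 kg × 3.82 × 10^-11 m)
v = 1.90 × 10^7 m/s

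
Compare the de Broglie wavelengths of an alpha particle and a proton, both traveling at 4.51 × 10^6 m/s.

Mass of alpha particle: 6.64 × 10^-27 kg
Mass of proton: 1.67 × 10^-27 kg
The proton has the longer wavelength.

Using λ = h/(mv), since both particles have the same velocity, the wavelength depends only on mass.

For alpha particle: λ₁ = h/(m₁v) = 2.21 × 10^-14 m
For proton: λ₂ = h/(m₂v) = 8.80 × 10^-14 m

Since λ ∝ 1/m at constant velocity, the lighter particle has the longer wavelength.

The proton has the longer de Broglie wavelength.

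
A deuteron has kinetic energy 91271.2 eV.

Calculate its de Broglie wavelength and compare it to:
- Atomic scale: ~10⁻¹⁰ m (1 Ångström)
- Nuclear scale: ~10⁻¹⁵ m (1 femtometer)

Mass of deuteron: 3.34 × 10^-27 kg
λ = 6.70 × 10^-14 m, which is between nuclear and atomic scales.

Using λ = h/√(2mKE):

KE = 91271.2 eV = 1.462 × 10^-14 J

λ = h/√(2mKE)
λ = (6.626 × 10^-34 J·s) / √(2 × 3.34 × 10^-27 kg × 1.462 × 10^-14 J)
λ = 6.70 × 10^-14 m

Comparison:
- Atomic scale (10⁻¹⁰ m): λ is 0.00067× this size
- Nuclear scale (10⁻¹⁵ m): λ is 67× this size

The wavelength is between nuclear and atomic scales.

This wavelength is appropriate for probing atomic structure but too large for nuclear physics experiments.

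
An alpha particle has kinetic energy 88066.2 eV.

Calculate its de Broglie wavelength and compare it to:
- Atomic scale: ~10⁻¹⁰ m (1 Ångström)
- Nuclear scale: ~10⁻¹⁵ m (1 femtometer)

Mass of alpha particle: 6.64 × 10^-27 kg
λ = 4.84 × 10^-14 m, which is between nuclear and atomic scales.

Using λ = h/√(2mKE):

KE = 88066.2 eV = 1.411 × 10^-14 J

λ = h/√(2mKE)
λ = (6.626 × 10^-34 J·s) / √(2 × 6.64 × 10^-27 kg × 1.411 × 10^-14 J)
λ = 4.84 × 10^-14 m

Comparison:
- Atomic scale (10⁻¹⁰ m): λ is 0.00048× this size
- Nuclear scale (10⁻¹⁵ m): λ is 48× this size

The wavelength is between nuclear and atomic scales.

This wavelength is appropriate for probing atomic structure but too large for nuclear physics experiments.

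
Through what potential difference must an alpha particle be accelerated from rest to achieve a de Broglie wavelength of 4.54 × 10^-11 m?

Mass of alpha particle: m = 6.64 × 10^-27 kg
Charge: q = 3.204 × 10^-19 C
5.01 × 10^-2 V

From λ = h/√(2mqV), we solve for V:

λ² = h²/(2mqV)
V = h²/(2mqλ²)
V = (6.626 × 10^-34 J·s)² / (2 × 6.64 × 10^-27 kg × 3.204 × 10^-19 C × (4.54 × 10^-11 m)²)
V = 5.01 × 10^-2 V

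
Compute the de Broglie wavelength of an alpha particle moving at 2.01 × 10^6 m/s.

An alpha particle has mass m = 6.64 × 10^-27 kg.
4.96 × 10^-14 m

Using the de Broglie relation λ = h/(mv):

λ = h/(mv)
λ = (6.626 × 10^-34 J·s) / (6.64 × 10^-27 kg × 2.01 × 10^6 m/s)
λ = 4.96 × 10^-14 m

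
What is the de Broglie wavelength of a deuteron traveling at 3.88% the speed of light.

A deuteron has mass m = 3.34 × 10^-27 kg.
1.71 × 10^-14 m

Using the de Broglie relation λ = h/(mv):

v = 3.88% × c = 1.163 × 10^7 m/s

λ = h/(mv)
λ = (6.626 × 10^-34 J·s) / (3.34 × 10^-27 kg × 1.163 × 10^7 m/s)
λ = 1.71 × 10^-14 m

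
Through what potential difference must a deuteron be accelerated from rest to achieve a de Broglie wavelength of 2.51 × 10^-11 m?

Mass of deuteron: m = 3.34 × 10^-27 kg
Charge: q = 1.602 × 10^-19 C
6.51 × 10^-1 V

From λ = h/√(2mqV), we solve for V:

λ² = h²/(2mqV)
V = h²/(2mqλ²)
V = (6.626 × 10^-34 J·s)² / (2 × 3.34 × 10^-27 kg × 1.602 × 10^-19 C × (2.51 × 10^-11 m)²)
V = 6.51 × 10^-1 V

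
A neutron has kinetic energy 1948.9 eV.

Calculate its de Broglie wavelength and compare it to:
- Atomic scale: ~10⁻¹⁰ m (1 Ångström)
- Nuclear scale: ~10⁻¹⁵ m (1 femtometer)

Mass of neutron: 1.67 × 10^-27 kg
λ = 6.49 × 10^-13 m, which is between nuclear and atomic scales.

Using λ = h/√(2mKE):

KE = 1948.9 eV = 3.122 × 10^-16 J

λ = h/√(2mKE)
λ = (6.626 × 10^-34 J·s) / √(2 × 1.67 × 10^-27 kg × 3.122 × 10^-16 J)
λ = 6.49 × 10^-13 m

Comparison:
- Atomic scale (10⁻¹⁰ m): λ is 0.0065× this size
- Nuclear scale (10⁻¹⁵ m): λ is 6.5e+02× this size

The wavelength is between nuclear and atomic scales.

This wavelength is appropriate for probing atomic structure but too large for nuclear physics experiments.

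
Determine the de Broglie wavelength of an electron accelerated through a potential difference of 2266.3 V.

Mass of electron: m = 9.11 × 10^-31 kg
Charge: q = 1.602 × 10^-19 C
2.58 × 10^-11 m

When a particle is accelerated through voltage V, it gains kinetic energy KE = qV.

The de Broglie wavelength is then λ = h/√(2mqV):

λ = h/√(2mqV)
λ = (6.626 × 10^-34 J·s) / √(2 × 9.11 × 10^-31 kg × 1.602 × 10^-19 C × 2266.3 V)
λ = 2.58 × 10^-11 m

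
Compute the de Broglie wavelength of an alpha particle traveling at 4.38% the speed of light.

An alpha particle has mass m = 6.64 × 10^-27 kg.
7.60 × 10^-15 m

Using the de Broglie relation λ = h/(mv):

v = 4.38% × c = 1.313 × 10^7 m/s

λ = h/(mv)
λ = (6.626 × 10^-34 J·s) / (6.64 × 10^-27 kg × 1.313 × 10^7 m/s)
λ = 7.60 × 10^-15 m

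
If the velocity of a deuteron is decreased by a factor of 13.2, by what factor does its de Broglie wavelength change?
The wavelength increases by a factor of 13.2.

From λ = h/(mv), the wavelength is inversely proportional to velocity:

λ ∝ 1/v

If v → v/13.2, then λ → 13.2λ

When velocity is decreased by a factor of 13.2, the wavelength increases by a factor of 13.2.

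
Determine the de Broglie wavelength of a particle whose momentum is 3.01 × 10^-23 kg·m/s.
2.20 × 10^-11 m

Using the de Broglie relation λ = h/p:

λ = h/p
λ = (6.626 × 10^-34 J·s) / (3.01 × 10^-23 kg·m/s)
λ = 2.20 × 10^-11 m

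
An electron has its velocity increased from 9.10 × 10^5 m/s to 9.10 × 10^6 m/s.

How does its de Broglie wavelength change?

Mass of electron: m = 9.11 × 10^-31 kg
The wavelength decreases by a factor of 10.

Using λ = h/(mv):

Initial wavelength: λ₁ = h/(mv₁) = 7.99 × 10^-10 m
Final wavelength: λ₂ = h/(mv₂) = 7.99 × 10^-11 m

Since λ ∝ 1/v, when velocity increases by a factor of 10, the wavelength decreases by a factor of 10.

λ₂/λ₁ = v₁/v₂ = 1/10

The wavelength decreases by a factor of 10.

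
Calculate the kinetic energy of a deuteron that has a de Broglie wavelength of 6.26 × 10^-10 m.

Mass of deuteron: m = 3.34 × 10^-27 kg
1.68 × 10^-22 J (or 1.05 × 10^-3 eV)

From λ = h/√(2mKE), we solve for KE:

λ² = h²/(2mKE)
KE = h²/(2mλ²)
KE = (6.626 × 10^-34 J·s)² / (2 × 3.34 × 10^-27 kg × (6.26 × 10^-10 m)²)
KE = 1.68 × 10^-22 J
KE = 1.05 × 10^-3 eV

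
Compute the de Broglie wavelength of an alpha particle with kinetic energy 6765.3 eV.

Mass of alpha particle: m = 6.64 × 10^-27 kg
1.75 × 10^-13 m

Using λ = h/√(2mKE):

First convert KE to Joules: KE = 6765.3 eV = 1.084 × 10^-15 J

λ = h/√(2mKE)
λ = (6.626 × 10^-34 J·s) / √(2 × 6.64 × 10^-27 kg × 1.084 × 10^-15 J)
λ = 1.75 × 10^-13 m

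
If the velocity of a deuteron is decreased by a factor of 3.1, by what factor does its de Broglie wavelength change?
The wavelength increases by a factor of 3.1.

From λ = h/(mv), the wavelength is inversely proportional to velocity:

λ ∝ 1/v

If v → v/3.1, then λ → 3.1λ

When velocity is decreased by a factor of 3.1, the wavelength increases by a factor of 3.1.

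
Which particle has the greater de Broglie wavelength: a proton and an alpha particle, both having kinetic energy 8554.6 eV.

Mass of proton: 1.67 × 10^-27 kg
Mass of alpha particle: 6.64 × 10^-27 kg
The proton has the longer wavelength.

Using λ = h/√(2mKE):

For proton: λ₁ = h/√(2m₁KE) = 3.10 × 10^-13 m
For alpha particle: λ₂ = h/√(2m₂KE) = 1.55 × 10^-13 m

Since λ ∝ 1/√m at constant kinetic energy, the lighter particle has the longer wavelength.

The proton has the longer de Broglie wavelength.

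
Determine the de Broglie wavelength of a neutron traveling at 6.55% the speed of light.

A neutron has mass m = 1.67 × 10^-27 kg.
2.02 × 10^-14 m

Using the de Broglie relation λ = h/(mv):

v = 6.55% × c = 1.964 × 10^7 m/s

λ = h/(mv)
λ = (6.626 × 10^-34 J·s) / (1.67 × 10^-27 kg × 1.964 × 10^7 m/s)
λ = 2.02 × 10^-14 m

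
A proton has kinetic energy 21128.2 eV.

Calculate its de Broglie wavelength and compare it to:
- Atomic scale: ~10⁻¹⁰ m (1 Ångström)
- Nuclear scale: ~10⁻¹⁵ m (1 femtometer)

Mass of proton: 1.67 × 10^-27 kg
λ = 1.97 × 10^-13 m, which is between nuclear and atomic scales.

Using λ = h/√(2mKE):

KE = 21128.2 eV = 3.385 × 10^-15 J

λ = h/√(2mKE)
λ = (6.626 × 10^-34 J·s) / √(2 × 1.67 × 10^-27 kg × 3.385 × 10^-15 J)
λ = 1.97 × 10^-13 m

Comparison:
- Atomic scale (10⁻¹⁰ m): λ is 0.002× this size
- Nuclear scale (10⁻¹⁵ m): λ is 2e+02× this size

The wavelength is between nuclear and atomic scales.

This wavelength is appropriate for probing atomic structure but too large for nuclear physics experiments.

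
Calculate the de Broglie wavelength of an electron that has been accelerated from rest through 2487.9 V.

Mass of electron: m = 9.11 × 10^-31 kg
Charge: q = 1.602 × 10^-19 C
2.46 × 10^-11 m

When a particle is accelerated through voltage V, it gains kinetic energy KE = qV.

The de Broglie wavelength is then λ = h/√(2mqV):

λ = h/√(2mqV)
λ = (6.626 × 10^-34 J·s) / √(2 × 9.11 × 10^-31 kg × 1.602 × 10^-19 C × 2487.9 V)
λ = 2.46 × 10^-11 m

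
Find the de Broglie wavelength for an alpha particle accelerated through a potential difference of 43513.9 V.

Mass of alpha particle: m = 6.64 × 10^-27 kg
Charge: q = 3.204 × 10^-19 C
4.87 × 10^-14 m

When a particle is accelerated through voltage V, it gains kinetic energy KE = qV.

The de Broglie wavelength is then λ = h/√(2mqV):

λ = h/√(2mqV)
λ = (6.626 × 10^-34 J·s) / √(2 × 6.64 × 10^-27 kg × 3.204 × 10^-19 C × 43513.9 V)
λ = 4.87 × 10^-14 m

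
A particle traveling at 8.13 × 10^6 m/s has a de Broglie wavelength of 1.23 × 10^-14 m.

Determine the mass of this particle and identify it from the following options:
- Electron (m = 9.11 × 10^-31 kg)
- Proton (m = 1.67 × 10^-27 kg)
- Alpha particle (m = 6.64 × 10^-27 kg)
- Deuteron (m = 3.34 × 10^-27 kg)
The particle is an alpha particle.

From λ = h/(mv), solve for mass:

m = h/(λv)
m = (6.626 × 10^-34 J·s) / (1.23 × 10^-14 m × 8.13 × 10^6 m/s)
m = 6.63 × 10^-27 kg

Comparing with the listed masses, this is closest to an alpha particle.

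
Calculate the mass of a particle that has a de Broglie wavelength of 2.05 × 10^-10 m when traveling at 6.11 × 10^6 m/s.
5.29 × 10^-31 kg

From the de Broglie relation λ = h/(mv), we solve for m:

m = h/(λv)
m = (6.626 × 10^-34 J·s) / (2.05 × 10^-10 m × 6.11 × 10^6 m/s)
m = 5.29 × 10^-31 kg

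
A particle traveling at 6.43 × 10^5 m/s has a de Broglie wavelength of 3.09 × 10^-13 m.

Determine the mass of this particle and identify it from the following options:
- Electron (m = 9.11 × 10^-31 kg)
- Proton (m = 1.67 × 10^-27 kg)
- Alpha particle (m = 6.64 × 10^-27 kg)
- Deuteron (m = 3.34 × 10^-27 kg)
The particle is a deuteron.

From λ = h/(mv), solve for mass:

m = h/(λv)
m = (6.626 × 10^-34 J·s) / (3.09 × 10^-13 m × 6.43 × 10^5 m/s)
m = 3.33 × 10^-27 kg

Comparing with the listed masses, this is closest to a deuteron.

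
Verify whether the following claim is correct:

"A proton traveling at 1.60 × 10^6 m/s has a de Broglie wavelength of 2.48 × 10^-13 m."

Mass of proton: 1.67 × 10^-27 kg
True

The claim is correct.

Using λ = h/(mv):
λ = (6.626 × 10^-34 J·s) / (1.67 × 10^-27 kg × 1.60 × 10^6 m/s)
λ = 2.48 × 10^-13 m

This matches the claimed value.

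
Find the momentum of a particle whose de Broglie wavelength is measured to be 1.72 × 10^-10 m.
3.85 × 10^-24 kg·m/s

From the de Broglie relation λ = h/p, we solve for p:

p = h/λ
p = (6.626 × 10^-34 J·s) / (1.72 × 10^-10 m)
p = 3.85 × 10^-24 kg·m/s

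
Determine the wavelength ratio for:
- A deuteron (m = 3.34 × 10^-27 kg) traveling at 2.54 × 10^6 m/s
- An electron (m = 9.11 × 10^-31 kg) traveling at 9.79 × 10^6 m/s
λ₁/λ₂ = 1.05 × 10^-3

Using λ = h/(mv):

λ₁ = h/(m₁v₁) = 7.81 × 10^-14 m
λ₂ = h/(m₂v₂) = 7.43 × 10^-11 m

Ratio λ₁/λ₂ = (m₂v₂)/(m₁v₁)
         = (9.11 × 10^-31 kg × 9.79 × 10^6 m/s) / (3.34 × 10^-27 kg × 2.54 × 10^6 m/s)
         = 1.05 × 10^-3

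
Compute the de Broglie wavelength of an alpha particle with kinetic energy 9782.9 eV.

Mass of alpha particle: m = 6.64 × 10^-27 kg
1.45 × 10^-13 m

Using λ = h/√(2mKE):

First convert KE to Joules: KE = 9782.9 eV = 1.567 × 10^-15 J

λ = h/√(2mKE)
λ = (6.626 × 10^-34 J·s) / √(2 × 6.64 × 10^-27 kg × 1.567 × 10^-15 J)
λ = 1.45 × 10^-13 m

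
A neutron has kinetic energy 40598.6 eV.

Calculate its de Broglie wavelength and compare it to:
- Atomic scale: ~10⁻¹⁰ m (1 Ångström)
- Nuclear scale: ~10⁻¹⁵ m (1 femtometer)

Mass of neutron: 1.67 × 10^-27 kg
λ = 1.42 × 10^-13 m, which is between nuclear and atomic scales.

Using λ = h/√(2mKE):

KE = 40598.6 eV = 6.505 × 10^-15 J

λ = h/√(2mKE)
λ = (6.626 × 10^-34 J·s) / √(2 × 1.67 × 10^-27 kg × 6.505 × 10^-15 J)
λ = 1.42 × 10^-13 m

Comparison:
- Atomic scale (10⁻¹⁰ m): λ is 0.0014× this size
- Nuclear scale (10⁻¹⁵ m): λ is 1.4e+02× this size

The wavelength is between nuclear and atomic scales.

This wavelength is appropriate for probing atomic structure but too large for nuclear physics experiments.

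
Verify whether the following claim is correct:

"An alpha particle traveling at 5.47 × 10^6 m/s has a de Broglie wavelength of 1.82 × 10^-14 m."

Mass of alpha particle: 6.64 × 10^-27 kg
True

The claim is correct.

Using λ = h/(mv):
λ = (6.626 × 10^-34 J·s) / (6.64 × 10^-27 kg × 5.47 × 10^6 m/s)
λ = 1.82 × 10^-14 m

This matches the claimed value.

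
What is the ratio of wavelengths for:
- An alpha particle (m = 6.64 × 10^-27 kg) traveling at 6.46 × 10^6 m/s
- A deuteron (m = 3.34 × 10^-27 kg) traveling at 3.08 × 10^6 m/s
λ₁/λ₂ = 0.240

Using λ = h/(mv):

λ₁ = h/(m₁v₁) = 1.54 × 10^-14 m
λ₂ = h/(m₂v₂) = 6.44 × 10^-14 m

Ratio λ₁/λ₂ = (m₂v₂)/(m₁v₁)
         = (3.34 × 10^-27 kg × 3.08 × 10^6 m/s) / (6.64 × 10^-27 kg × 6.46 × 10^6 m/s)
         = 0.240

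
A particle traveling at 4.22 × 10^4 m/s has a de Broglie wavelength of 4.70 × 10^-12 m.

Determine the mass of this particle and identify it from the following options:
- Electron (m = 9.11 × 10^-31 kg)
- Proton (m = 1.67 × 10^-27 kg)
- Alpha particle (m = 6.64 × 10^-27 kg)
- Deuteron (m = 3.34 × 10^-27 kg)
The particle is a deuteron.

From λ = h/(mv), solve for mass:

m = h/(λv)
m = (6.626 × 10^-34 J·s) / (4.70 × 10^-12 m × 4.22 × 10^4 m/s)
m = 3.34 × 10^-27 kg

Comparing with the listed masses, this is closest to a deuteron.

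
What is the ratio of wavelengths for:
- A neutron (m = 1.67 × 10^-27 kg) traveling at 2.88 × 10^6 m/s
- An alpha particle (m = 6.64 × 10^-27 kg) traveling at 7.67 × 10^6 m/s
λ₁/λ₂ = 10.6

Using λ = h/(mv):

λ₁ = h/(m₁v₁) = 1.38 × 10^-13 m
λ₂ = h/(m₂v₂) = 1.30 × 10^-14 m

Ratio λ₁/λ₂ = (m₂v₂)/(m₁v₁)
         = (6.64 × 10^-27 kg × 7.67 × 10^6 m/s) / (1.67 × 10^-27 kg × 2.88 × 10^6 m/s)
         = 10.6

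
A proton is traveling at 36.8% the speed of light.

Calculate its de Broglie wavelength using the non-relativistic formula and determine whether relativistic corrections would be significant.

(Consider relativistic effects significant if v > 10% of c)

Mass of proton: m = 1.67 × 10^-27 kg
Yes, relativistic corrections are needed.

Using the non-relativistic de Broglie formula λ = h/(mv):

v = 36.8% × c = 1.103 × 10^8 m/s

λ = h/(mv)
λ = (6.626 × 10^-34 J·s) / (1.67 × 10^-27 kg × 1.103 × 10^8 m/s)
λ = 3.60 × 10^-15 m

Since v = 36.8% of c > 10% of c, relativistic corrections ARE significant and the actual wavelength would differ from this non-relativistic estimate.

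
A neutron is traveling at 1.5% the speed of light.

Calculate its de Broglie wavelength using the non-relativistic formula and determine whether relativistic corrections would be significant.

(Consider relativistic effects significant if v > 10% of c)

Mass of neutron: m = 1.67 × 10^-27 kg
No, relativistic corrections are not needed.

Using the non-relativistic de Broglie formula λ = h/(mv):

v = 1.5% × c = 4.497 × 10^6 m/s

λ = h/(mv)
λ = (6.626 × 10^-34 J·s) / (1.67 × 10^-27 kg × 4.497 × 10^6 m/s)
λ = 8.82 × 10^-14 m

Since v = 1.5% of c < 10% of c, relativistic corrections are NOT significant and this non-relativistic result is a good approximation.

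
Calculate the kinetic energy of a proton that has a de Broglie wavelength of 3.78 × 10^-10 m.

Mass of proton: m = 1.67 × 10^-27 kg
9.20 × 10^-22 J (or 5.74 × 10^-3 eV)

From λ = h/√(2mKE), we solve for KE:

λ² = h²/(2mKE)
KE = h²/(2mλ²)
KE = (6.626 × 10^-34 J·s)² / (2 × 1.67 × 10^-27 kg × (3.78 × 10^-10 m)²)
KE = 9.20 × 10^-22 J
KE = 5.74 × 10^-3 eV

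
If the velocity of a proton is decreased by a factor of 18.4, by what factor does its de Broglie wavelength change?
The wavelength increases by a factor of 18.4.

From λ = h/(mv), the wavelength is inversely proportional to velocity:

λ ∝ 1/v

If v → v/18.4, then λ → 18.4λ

When velocity is decreased by a factor of 18.4, the wavelength increases by a factor of 18.4.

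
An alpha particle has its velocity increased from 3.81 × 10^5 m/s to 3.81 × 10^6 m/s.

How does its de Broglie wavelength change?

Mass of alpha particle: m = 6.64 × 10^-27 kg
The wavelength decreases by a factor of 10.

Using λ = h/(mv):

Initial wavelength: λ₁ = h/(mv₁) = 2.62 × 10^-13 m
Final wavelength: λ₂ = h/(mv₂) = 2.62 × 10^-14 m

Since λ ∝ 1/v, when velocity increases by a factor of 10, the wavelength decreases by a factor of 10.

λ₂/λ₁ = v₁/v₂ = 1/10

The wavelength decreases by a factor of 10.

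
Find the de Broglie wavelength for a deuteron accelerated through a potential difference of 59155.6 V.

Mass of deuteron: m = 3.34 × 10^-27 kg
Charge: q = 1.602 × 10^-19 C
8.33 × 10^-14 m

When a particle is accelerated through voltage V, it gains kinetic energy KE = qV.

The de Broglie wavelength is then λ = h/√(2mqV):

λ = h/√(2mqV)
λ = (6.626 × 10^-34 J·s) / √(2 × 3.34 × 10^-27 kg × 1.602 × 10^-19 C × 59155.6 V)
λ = 8.33 × 10^-14 m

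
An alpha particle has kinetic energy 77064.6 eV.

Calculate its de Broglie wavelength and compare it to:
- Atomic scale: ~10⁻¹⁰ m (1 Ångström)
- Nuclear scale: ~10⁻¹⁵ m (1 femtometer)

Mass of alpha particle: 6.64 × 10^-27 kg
λ = 5.17 × 10^-14 m, which is between nuclear and atomic scales.

Using λ = h/√(2mKE):

KE = 77064.6 eV = 1.235 × 10^-14 J

λ = h/√(2mKE)
λ = (6.626 × 10^-34 J·s) / √(2 × 6.64 × 10^-27 kg × 1.235 × 10^-14 J)
λ = 5.17 × 10^-14 m

Comparison:
- Atomic scale (10⁻¹⁰ m): λ is 0.00052× this size
- Nuclear scale (10⁻¹⁵ m): λ is 52× this size

The wavelength is between nuclear and atomic scales.

This wavelength is appropriate for probing atomic structure but too large for nuclear physics experiments.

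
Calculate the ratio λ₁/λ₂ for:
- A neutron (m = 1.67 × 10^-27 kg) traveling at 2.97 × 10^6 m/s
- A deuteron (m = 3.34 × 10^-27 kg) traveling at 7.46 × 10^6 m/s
λ₁/λ₂ = 5.02

Using λ = h/(mv):

λ₁ = h/(m₁v₁) = 1.34 × 10^-13 m
λ₂ = h/(m₂v₂) = 2.66 × 10^-14 m

Ratio λ₁/λ₂ = (m₂v₂)/(m₁v₁)
         = (3.34 × 10^-27 kg × 7.46 × 10^6 m/s) / (1.67 × 10^-27 kg × 2.97 × 10^6 m/s)
         = 5.02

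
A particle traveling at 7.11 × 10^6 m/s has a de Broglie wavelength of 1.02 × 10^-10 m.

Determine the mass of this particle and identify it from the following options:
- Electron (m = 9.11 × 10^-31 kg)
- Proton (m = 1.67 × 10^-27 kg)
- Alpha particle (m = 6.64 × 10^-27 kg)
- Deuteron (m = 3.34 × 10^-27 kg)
The particle is an electron.

From λ = h/(mv), solve for mass:

m = h/(λv)
m = (6.626 × 10^-34 J·s) / (1.02 × 10^-10 m × 7.11 × 10^6 m/s)
m = 9.14 × 10^-31 kg

Comparing with the listed masses, this is closest to an electron.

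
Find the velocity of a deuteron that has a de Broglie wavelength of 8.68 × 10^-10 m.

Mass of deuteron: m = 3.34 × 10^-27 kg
2.29 × 10^2 m/s

From the de Broglie relation λ = h/(mv), we solve for v:

v = h/(mλ)
v = (6.626 × 10^-34 J·s) / (3.34 × 10^-27 kg × 8.68 × 10^-10 m)
v = 2.29 × 10^2 m/s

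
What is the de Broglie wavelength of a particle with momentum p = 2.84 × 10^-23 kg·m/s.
2.33 × 10^-11 m

Using the de Broglie relation λ = h/p:

λ = h/p
λ = (6.626 × 10^-34 J·s) / (2.84 × 10^-23 kg·m/s)
λ = 2.33 × 10^-11 m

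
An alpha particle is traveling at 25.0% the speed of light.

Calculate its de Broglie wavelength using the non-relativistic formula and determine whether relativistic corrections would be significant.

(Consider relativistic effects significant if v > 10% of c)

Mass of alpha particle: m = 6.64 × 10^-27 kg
Yes, relativistic corrections are needed.

Using the non-relativistic de Broglie formula λ = h/(mv):

v = 25.0% × c = 7.495 × 10^7 m/s

λ = h/(mv)
λ = (6.626 × 10^-34 J·s) / (6.64 × 10^-27 kg × 7.495 × 10^7 m/s)
λ = 1.33 × 10^-15 m

Since v = 25.0% of c > 10% of c, relativistic corrections ARE significant and the actual wavelength would differ from this non-relativistic estimate.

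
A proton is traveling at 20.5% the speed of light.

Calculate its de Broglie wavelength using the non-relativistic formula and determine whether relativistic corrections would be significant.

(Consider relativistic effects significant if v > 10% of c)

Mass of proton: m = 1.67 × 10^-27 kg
Yes, relativistic corrections are needed.

Using the non-relativistic de Broglie formula λ = h/(mv):

v = 20.5% × c = 6.146 × 10^7 m/s

λ = h/(mv)
λ = (6.626 × 10^-34 J·s) / (1.67 × 10^-27 kg × 6.146 × 10^7 m/s)
λ = 6.46 × 10^-15 m

Since v = 20.5% of c > 10% of c, relativistic corrections ARE significant and the actual wavelength would differ from this non-relativistic estimate.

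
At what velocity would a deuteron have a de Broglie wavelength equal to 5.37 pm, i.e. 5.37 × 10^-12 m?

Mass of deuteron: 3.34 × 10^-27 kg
3.69 × 10^4 m/s

From λ = h/(mv), solve for v:

v = h/(mλ)
v = (6.626 × 10^-34 J·s) / (3.34 × 10^-27 kg × 5.37 × 10^-12 m)
v = 3.69 × 10^4 m/s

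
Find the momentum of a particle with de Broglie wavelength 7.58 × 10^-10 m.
8.74 × 10^-25 kg·m/s

From the de Broglie relation λ = h/p, we solve for p:

p = h/λ
p = (6.626 × 10^-34 J·s) / (7.58 × 10^-10 m)
p = 8.74 × 10^-25 kg·m/s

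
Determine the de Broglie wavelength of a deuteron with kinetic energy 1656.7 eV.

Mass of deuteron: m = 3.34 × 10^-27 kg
4.98 × 10^-13 m

Using λ = h/√(2mKE):

First convert KE to Joules: KE = 1656.7 eV = 2.654 × 10^-16 J

λ = h/√(2mKE)
λ = (6.626 × 10^-34 J·s) / √(2 × 3.34 × 10^-27 kg × 2.654 × 10^-16 J)
λ = 4.98 × 10^-13 m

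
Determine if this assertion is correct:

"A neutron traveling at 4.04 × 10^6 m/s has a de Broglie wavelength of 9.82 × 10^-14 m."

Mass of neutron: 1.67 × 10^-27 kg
True

The claim is correct.

Using λ = h/(mv):
λ = (6.626 × 10^-34 J·s) / (1.67 × 10^-27 kg × 4.04 × 10^6 m/s)
λ = 9.82 × 10^-14 m

This matches the claimed value.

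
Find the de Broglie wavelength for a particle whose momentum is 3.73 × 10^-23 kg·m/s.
1.78 × 10^-11 m

Using the de Broglie relation λ = h/p:

λ = h/p
λ = (6.626 × 10^-34 J·s) / (3.73 × 10^-23 kg·m/s)
λ = 1.78 × 10^-11 m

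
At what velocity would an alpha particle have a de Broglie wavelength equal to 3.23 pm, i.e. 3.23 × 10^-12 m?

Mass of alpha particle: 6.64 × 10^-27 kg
3.09 × 10^4 m/s

From λ = h/(mv), solve for v:

v = h/(mλ)
v = (6.626 × 10^-34 J·s) / (6.64 × 10^-27 kg × 3.23 × 10^-12 m)
v = 3.09 × 10^4 m/s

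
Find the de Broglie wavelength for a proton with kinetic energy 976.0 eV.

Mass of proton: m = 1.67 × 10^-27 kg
9.17 × 10^-13 m

Using λ = h/√(2mKE):

First convert KE to Joules: KE = 976.0 eV = 1.564 × 10^-16 J

λ = h/√(2mKE)
λ = (6.626 × 10^-34 J·s) / √(2 × 1.67 × 10^-27 kg × 1.564 × 10^-16 J)
λ = 9.17 × 10^-13 m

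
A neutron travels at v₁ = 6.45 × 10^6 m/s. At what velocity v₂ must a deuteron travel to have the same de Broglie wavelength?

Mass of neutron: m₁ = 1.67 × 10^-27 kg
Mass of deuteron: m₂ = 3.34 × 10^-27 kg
v₂ = 3.22 × 10^6 m/s

For equal de Broglie wavelengths: λ₁ = λ₂

h/(m₁v₁) = h/(m₂v₂)
m₁v₁ = m₂v₂
v₂ = v₁ · (m₁/m₂)

v₂ = 6.45 × 10^6 m/s × (1.67 × 10^-27 kg / 3.34 × 10^-27 kg)
v₂ = 3.22 × 10^6 m/s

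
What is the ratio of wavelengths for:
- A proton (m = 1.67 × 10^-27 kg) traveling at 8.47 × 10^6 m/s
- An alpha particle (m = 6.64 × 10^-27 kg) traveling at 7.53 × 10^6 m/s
λ₁/λ₂ = 3.53

Using λ = h/(mv):

λ₁ = h/(m₁v₁) = 4.68 × 10^-14 m
λ₂ = h/(m₂v₂) = 1.33 × 10^-14 m

Ratio λ₁/λ₂ = (m₂v₂)/(m₁v₁)
         = (6.64 × 10^-27 kg × 7.53 × 10^6 m/s) / (1.67 × 10^-27 kg × 8.47 × 10^6 m/s)
         = 3.53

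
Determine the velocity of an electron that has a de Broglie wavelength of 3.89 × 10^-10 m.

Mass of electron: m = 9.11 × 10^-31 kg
1.87 × 10^6 m/s

From the de Broglie relation λ = h/(mv), we solve for v:

v = h/(mλ)
v = (6.626 × 10^-34 J·s) / (9.11 × 10^-31 kg × 3.89 × 10^-10 m)
v = 1.87 × 10^6 m/s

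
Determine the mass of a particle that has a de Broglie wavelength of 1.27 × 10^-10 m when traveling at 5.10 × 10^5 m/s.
1.02 × 10^-29 kg

From the de Broglie relation λ = h/(mv), we solve for m:

m = h/(λv)
m = (6.626 × 10^-34 J·s) / (1.27 × 10^-10 m × 5.10 × 10^5 m/s)
m = 1.02 × 10^-29 kg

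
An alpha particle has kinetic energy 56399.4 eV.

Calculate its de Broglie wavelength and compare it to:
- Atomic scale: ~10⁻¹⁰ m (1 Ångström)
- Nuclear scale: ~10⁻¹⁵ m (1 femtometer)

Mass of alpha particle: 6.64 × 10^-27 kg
λ = 6.05 × 10^-14 m, which is between nuclear and atomic scales.

Using λ = h/√(2mKE):

KE = 56399.4 eV = 9.036 × 10^-15 J

λ = h/√(2mKE)
λ = (6.626 × 10^-34 J·s) / √(2 × 6.64 × 10^-27 kg × 9.036 × 10^-15 J)
λ = 6.05 × 10^-14 m

Comparison:
- Atomic scale (10⁻¹⁰ m): λ is 0.0006× this size
- Nuclear scale (10⁻¹⁵ m): λ is 60× this size

The wavelength is between nuclear and atomic scales.

This wavelength is appropriate for probing atomic structure but too large for nuclear physics experiments.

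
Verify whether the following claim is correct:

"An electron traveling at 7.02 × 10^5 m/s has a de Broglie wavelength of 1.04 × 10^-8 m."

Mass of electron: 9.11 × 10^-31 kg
False

The claim is incorrect.

Using λ = h/(mv):
λ = (6.626 × 10^-34 J·s) / (9.11 × 10^-31 kg × 7.02 × 10^5 m/s)
λ = 1.04 × 10^-9 m

The actual wavelength differs from the claimed 1.04 × 10^-8 m.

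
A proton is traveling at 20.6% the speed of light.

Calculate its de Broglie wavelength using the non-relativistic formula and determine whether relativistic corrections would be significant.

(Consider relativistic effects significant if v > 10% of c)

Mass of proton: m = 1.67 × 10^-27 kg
Yes, relativistic corrections are needed.

Using the non-relativistic de Broglie formula λ = h/(mv):

v = 20.6% × c = 6.176 × 10^7 m/s

λ = h/(mv)
λ = (6.626 × 10^-34 J·s) / (1.67 × 10^-27 kg × 6.176 × 10^7 m/s)
λ = 6.42 × 10^-15 m

Since v = 20.6% of c > 10% of c, relativistic corrections ARE significant and the actual wavelength would differ from this non-relativistic estimate.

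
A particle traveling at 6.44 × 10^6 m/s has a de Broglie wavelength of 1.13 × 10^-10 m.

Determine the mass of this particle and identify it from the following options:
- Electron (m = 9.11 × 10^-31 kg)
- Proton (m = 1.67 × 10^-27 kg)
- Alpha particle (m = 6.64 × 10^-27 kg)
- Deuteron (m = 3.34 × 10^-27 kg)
The particle is an electron.

From λ = h/(mv), solve for mass:

m = h/(λv)
m = (6.626 × 10^-34 J·s) / (1.13 × 10^-10 m × 6.44 × 10^6 m/s)
m = 9.11 × 10^-31 kg

Comparing with the listed masses, this is closest to an electron.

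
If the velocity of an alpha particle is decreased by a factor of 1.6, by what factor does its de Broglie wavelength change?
The wavelength increases by a factor of 1.6.

From λ = h/(mv), the wavelength is inversely proportional to velocity:

λ ∝ 1/v

If v → v/1.6, then λ → 1.6λ

When velocity is decreased by a factor of 1.6, the wavelength increases by a factor of 1.6.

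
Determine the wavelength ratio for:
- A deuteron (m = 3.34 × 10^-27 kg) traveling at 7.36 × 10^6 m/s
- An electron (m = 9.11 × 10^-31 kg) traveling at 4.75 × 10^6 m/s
λ₁/λ₂ = 1.76 × 10^-4

Using λ = h/(mv):

λ₁ = h/(m₁v₁) = 2.70 × 10^-14 m
λ₂ = h/(m₂v₂) = 1.53 × 10^-10 m

Ratio λ₁/λ₂ = (m₂v₂)/(m₁v₁)
         = (9.11 × 10^-31 kg × 4.75 × 10^6 m/s) / (3.34 × 10^-27 kg × 7.36 × 10^6 m/s)
         = 1.76 × 10^-4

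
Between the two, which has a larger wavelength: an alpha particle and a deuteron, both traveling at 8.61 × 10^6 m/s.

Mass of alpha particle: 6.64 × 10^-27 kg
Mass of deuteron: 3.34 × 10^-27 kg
The deuteron has the longer wavelength.

Using λ = h/(mv), since both particles have the same velocity, the wavelength depends only on mass.

For alpha particle: λ₁ = h/(m₁v) = 1.16 × 10^-14 m
For deuteron: λ₂ = h/(m₂v) = 2.30 × 10^-14 m

Since λ ∝ 1/m at constant velocity, the lighter particle has the longer wavelength.

The deuteron has the longer de Broglie wavelength.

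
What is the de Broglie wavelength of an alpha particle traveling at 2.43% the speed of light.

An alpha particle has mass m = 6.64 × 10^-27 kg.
1.37 × 10^-14 m

Using the de Broglie relation λ = h/(mv):

v = 2.43% × c = 7.285 × 10^6 m/s

λ = h/(mv)
λ = (6.626 × 10^-34 J·s) / (6.64 × 10^-27 kg × 7.285 × 10^6 m/s)
λ = 1.37 × 10^-14 m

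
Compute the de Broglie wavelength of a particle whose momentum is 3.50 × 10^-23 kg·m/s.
1.89 × 10^-11 m

Using the de Broglie relation λ = h/p:

λ = h/p
λ = (6.626 × 10^-34 J·s) / (3.50 × 10^-23 kg·m/s)
λ = 1.89 × 10^-11 m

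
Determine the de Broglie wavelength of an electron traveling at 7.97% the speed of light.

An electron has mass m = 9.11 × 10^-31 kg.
3.04 × 10^-11 m

Using the de Broglie relation λ = h/(mv):

v = 7.97% × c = 2.389 × 10^7 m/s

λ = h/(mv)
λ = (6.626 × 10^-34 J·s) / (9.11 × 10^-31 kg × 2.389 × 10^7 m/s)
λ = 3.04 × 10^-11 m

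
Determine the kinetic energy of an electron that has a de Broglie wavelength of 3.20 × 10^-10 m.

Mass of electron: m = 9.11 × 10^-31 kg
2.35 × 10^-18 J (or 14.7 eV)

From λ = h/√(2mKE), we solve for KE:

λ² = h²/(2mKE)
KE = h²/(2mλ²)
KE = (6.626 × 10^-34 J·s)² / (2 × 9.11 × 10^-31 kg × (3.20 × 10^-10 m)²)
KE = 2.35 × 10^-18 J
KE = 14.7 eV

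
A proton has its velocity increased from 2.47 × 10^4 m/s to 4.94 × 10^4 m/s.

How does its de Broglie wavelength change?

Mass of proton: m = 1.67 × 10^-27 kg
The wavelength decreases by a factor of 2.

Using λ = h/(mv):

Initial wavelength: λ₁ = h/(mv₁) = 1.61 × 10^-11 m
Final wavelength: λ₂ = h/(mv₂) = 8.03 × 10^-12 m

Since λ ∝ 1/v, when velocity increases by a factor of 2, the wavelength decreases by a factor of 2.

λ₂/λ₁ = v₁/v₂ = 1/2

The wavelength decreases by a factor of 2.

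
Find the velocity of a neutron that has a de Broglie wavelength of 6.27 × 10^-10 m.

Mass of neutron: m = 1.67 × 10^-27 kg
6.33 × 10^2 m/s

From the de Broglie relation λ = h/(mv), we solve for v:

v = h/(mλ)
v = (6.626 × 10^-34 J·s) / (1.67 × 10^-27 kg × 6.27 × 10^-10 m)
v = 6.33 × 10^2 m/s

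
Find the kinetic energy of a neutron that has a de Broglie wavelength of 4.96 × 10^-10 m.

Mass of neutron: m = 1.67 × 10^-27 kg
5.34 × 10^-22 J (or 3.33 × 10^-3 eV)

From λ = h/√(2mKE), we solve for KE:

λ² = h²/(2mKE)
KE = h²/(2mλ²)
KE = (6.626 × 10^-34 J·s)² / (2 × 1.67 × 10^-27 kg × (4.96 × 10^-10 m)²)
KE = 5.34 × 10^-22 J
KE = 3.33 × 10^-3 eV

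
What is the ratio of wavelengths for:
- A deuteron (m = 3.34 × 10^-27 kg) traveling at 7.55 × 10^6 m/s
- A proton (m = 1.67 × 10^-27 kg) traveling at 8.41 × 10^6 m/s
λ₁/λ₂ = 0.557

Using λ = h/(mv):

λ₁ = h/(m₁v₁) = 2.63 × 10^-14 m
λ₂ = h/(m₂v₂) = 4.72 × 10^-14 m

Ratio λ₁/λ₂ = (m₂v₂)/(m₁v₁)
         = (1.67 × 10^-27 kg × 8.41 × 10^6 m/s) / (3.34 × 10^-27 kg × 7.55 × 10^6 m/s)
         = 0.557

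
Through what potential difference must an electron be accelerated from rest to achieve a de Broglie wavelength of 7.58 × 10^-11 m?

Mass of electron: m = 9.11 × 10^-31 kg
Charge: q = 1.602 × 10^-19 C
262 V

From λ = h/√(2mqV), we solve for V:

λ² = h²/(2mqV)
V = h²/(2mqλ²)
V = (6.626 × 10^-34 J·s)² / (2 × 9.11 × 10^-31 kg × 1.602 × 10^-19 C × (7.58 × 10^-11 m)²)
V = 262 V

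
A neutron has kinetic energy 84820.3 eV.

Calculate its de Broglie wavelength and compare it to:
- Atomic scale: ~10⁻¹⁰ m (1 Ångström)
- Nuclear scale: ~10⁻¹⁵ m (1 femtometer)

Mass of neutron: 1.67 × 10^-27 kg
λ = 9.83 × 10^-14 m, which is between nuclear and atomic scales.

Using λ = h/√(2mKE):

KE = 84820.3 eV = 1.359 × 10^-14 J

λ = h/√(2mKE)
λ = (6.626 × 10^-34 J·s) / √(2 × 1.67 × 10^-27 kg × 1.359 × 10^-14 J)
λ = 9.83 × 10^-14 m

Comparison:
- Atomic scale (10⁻¹⁰ m): λ is 0.00098× this size
- Nuclear scale (10⁻¹⁵ m): λ is 98× this size

The wavelength is between nuclear and atomic scales.

This wavelength is appropriate for probing atomic structure but too large for nuclear physics experiments.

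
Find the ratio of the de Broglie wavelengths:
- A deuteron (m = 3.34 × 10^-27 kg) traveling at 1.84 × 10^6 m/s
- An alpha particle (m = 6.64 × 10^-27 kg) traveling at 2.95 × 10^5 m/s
λ₁/λ₂ = 0.319

Using λ = h/(mv):

λ₁ = h/(m₁v₁) = 1.08 × 10^-13 m
λ₂ = h/(m₂v₂) = 3.38 × 10^-13 m

Ratio λ₁/λ₂ = (m₂v₂)/(m₁v₁)
         = (6.64 × 10^-27 kg × 2.95 × 10^5 m/s) / (3.34 × 10^-27 kg × 1.84 × 10^6 m/s)
         = 0.319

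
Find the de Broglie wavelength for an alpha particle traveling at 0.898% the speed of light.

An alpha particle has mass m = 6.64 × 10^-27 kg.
3.71 × 10^-14 m

Using the de Broglie relation λ = h/(mv):

v = 0.898% × c = 2.692 × 10^6 m/s

λ = h/(mv)
λ = (6.626 × 10^-34 J·s) / (6.64 × 10^-27 kg × 2.692 × 10^6 m/s)
λ = 3.71 × 10^-14 m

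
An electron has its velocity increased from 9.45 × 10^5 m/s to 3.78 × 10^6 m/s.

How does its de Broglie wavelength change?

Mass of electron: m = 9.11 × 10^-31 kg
The wavelength decreases by a factor of 4.

Using λ = h/(mv):

Initial wavelength: λ₁ = h/(mv₁) = 7.70 × 10^-10 m
Final wavelength: λ₂ = h/(mv₂) = 1.92 × 10^-10 m

Since λ ∝ 1/v, when velocity increases by a factor of 4, the wavelength decreases by a factor of 4.

λ₂/λ₁ = v₁/v₂ = 1/4

The wavelength decreases by a factor of 4.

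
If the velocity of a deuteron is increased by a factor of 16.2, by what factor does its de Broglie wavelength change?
The wavelength decreases by a factor of 16.2.

From λ = h/(mv), the wavelength is inversely proportional to velocity:

λ ∝ 1/v

If v → 16.2v, then λ → λ/16.2

When velocity is increased by a factor of 16.2, the wavelength decreases by a factor of 16.2.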